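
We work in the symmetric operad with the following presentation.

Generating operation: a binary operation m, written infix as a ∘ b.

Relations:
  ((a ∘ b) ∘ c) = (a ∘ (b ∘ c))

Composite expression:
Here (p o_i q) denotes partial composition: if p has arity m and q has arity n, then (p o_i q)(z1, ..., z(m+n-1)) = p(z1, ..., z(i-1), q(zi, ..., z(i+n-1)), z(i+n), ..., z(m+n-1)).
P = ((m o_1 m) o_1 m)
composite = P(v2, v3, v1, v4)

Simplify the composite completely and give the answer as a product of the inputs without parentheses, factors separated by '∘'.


Key point: m is associative — brackets drop, the v-order remains.
(v2 ∘ v3) reduces to v2 ∘ v3
((v2 ∘ v3) ∘ v1) reduces to v2 ∘ v3 ∘ v1
(((v2 ∘ v3) ∘ v1) ∘ v4) reduces to v2 ∘ v3 ∘ v1 ∘ v4

v2 ∘ v3 ∘ v1 ∘ v4


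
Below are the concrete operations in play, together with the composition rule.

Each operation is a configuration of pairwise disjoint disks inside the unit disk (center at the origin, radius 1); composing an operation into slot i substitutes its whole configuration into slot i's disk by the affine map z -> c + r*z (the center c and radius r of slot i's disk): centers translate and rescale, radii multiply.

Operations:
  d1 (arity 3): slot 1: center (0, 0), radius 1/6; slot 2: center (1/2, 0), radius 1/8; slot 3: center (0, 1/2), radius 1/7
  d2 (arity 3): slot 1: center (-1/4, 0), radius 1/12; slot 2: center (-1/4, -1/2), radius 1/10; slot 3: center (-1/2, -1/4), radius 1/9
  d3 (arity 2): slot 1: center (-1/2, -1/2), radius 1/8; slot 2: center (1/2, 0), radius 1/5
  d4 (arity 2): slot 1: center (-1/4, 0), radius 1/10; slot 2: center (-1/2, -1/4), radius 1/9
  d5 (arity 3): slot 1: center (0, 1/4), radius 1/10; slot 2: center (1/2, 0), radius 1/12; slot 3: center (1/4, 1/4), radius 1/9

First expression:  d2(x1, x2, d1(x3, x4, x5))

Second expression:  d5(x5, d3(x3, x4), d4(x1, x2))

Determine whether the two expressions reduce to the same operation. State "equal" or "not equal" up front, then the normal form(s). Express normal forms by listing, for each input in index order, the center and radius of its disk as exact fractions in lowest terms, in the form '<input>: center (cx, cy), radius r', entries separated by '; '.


not equal; the first gives x1: center (-1/4, 0), radius 1/12; x2: center (-1/4, -1/2), radius 1/10; x3: center (-1/2, -1/4), radius 1/54; x4: center (-4/9, -1/4), radius 1/72; x5: center (-1/2, -7/36), radius 1/63 and the second x1: center (2/9, 1/4), radius 1/90; x2: center (7/36, 2/9), radius 1/81; x3: center (11/24, -1/24), radius 1/96; x4: center (13/24, 0), radius 1/60; x5: center (0, 1/4), radius 1/10

The first expression reduces to x1: center (-1/4, 0), radius 1/12; x2: center (-1/4, -1/2), radius 1/10; x3: center (-1/2, -1/4), radius 1/54; x4: center (-4/9, -1/4), radius 1/72; x5: center (-1/2, -7/36), radius 1/63
The second expression reduces to x1: center (2/9, 1/4), radius 1/90; x2: center (7/36, 2/9), radius 1/81; x3: center (11/24, -1/24), radius 1/96; x4: center (13/24, 0), radius 1/60; x5: center (0, 1/4), radius 1/10
The normal forms differ: not equal.


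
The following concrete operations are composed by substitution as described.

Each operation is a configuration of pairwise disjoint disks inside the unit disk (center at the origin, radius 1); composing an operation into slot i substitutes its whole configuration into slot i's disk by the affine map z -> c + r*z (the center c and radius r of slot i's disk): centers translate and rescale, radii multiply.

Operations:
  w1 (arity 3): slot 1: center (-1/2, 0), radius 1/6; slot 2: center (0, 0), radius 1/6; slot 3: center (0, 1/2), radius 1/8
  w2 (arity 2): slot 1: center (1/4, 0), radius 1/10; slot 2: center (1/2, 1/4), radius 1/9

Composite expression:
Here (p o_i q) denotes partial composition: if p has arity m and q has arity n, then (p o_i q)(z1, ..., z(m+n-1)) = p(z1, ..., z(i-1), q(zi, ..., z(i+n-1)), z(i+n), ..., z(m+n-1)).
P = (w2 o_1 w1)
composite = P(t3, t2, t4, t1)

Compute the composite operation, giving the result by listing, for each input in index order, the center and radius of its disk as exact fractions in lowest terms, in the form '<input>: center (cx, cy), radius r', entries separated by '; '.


t1: center (1/2, 1/4), radius 1/9; t2: center (1/4, 0), radius 1/60; t3: center (1/5, 0), radius 1/60; t4: center (1/4, 1/20), radius 1/80

Affine substitution under w2: radii multiply and t-centers shift.
for t3, the 2-step affine chain lands on center (1/5, 0), radius 1/60
for t2, the 2-step affine chain lands on center (1/4, 0), radius 1/60
for t4, the 2-step affine chain lands on center (1/4, 1/20), radius 1/80
for t1, the 1-step affine chain lands on center (1/2, 1/4), radius 1/9


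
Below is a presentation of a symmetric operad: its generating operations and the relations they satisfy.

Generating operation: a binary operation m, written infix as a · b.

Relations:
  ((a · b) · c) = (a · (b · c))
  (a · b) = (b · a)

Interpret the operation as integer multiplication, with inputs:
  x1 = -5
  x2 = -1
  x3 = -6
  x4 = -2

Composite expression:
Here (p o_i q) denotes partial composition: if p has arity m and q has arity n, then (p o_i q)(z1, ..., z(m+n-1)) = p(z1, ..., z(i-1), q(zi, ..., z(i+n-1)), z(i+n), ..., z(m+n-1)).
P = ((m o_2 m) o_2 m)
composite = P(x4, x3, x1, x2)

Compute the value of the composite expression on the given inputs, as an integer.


60

(x3 · x1) = 30
((x3 · x1) · x2) = -30
(x4 · ((x3 · x1) · x2)) = 60


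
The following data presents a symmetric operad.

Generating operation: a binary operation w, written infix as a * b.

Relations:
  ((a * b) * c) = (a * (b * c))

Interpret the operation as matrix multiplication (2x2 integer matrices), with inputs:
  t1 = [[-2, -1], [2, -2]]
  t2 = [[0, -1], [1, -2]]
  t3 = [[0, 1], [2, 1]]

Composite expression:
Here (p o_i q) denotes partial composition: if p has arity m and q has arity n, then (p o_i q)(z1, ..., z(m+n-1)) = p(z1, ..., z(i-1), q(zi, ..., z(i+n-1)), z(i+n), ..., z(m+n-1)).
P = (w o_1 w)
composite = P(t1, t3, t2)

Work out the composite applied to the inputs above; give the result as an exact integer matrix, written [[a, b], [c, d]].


(t1 * t3) = [[-2, -3], [-4, 0]]
((t1 * t3) * t2) = [[-3, 8], [0, 4]]

[[-3, 8], [0, 4]]


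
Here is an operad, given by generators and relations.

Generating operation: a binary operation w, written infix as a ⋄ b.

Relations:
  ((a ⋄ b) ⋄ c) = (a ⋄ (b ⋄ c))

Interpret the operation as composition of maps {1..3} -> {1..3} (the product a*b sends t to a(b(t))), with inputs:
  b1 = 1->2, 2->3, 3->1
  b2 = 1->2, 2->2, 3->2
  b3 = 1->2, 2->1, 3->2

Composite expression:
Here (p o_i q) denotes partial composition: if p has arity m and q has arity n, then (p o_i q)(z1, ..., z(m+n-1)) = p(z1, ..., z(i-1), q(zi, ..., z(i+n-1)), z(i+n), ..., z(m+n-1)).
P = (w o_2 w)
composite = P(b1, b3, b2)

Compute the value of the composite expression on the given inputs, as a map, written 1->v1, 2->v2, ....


(b3 ⋄ b2) = 1->1, 2->1, 3->1
(b1 ⋄ (b3 ⋄ b2)) = 1->2, 2->2, 3->2

1->2, 2->2, 3->2


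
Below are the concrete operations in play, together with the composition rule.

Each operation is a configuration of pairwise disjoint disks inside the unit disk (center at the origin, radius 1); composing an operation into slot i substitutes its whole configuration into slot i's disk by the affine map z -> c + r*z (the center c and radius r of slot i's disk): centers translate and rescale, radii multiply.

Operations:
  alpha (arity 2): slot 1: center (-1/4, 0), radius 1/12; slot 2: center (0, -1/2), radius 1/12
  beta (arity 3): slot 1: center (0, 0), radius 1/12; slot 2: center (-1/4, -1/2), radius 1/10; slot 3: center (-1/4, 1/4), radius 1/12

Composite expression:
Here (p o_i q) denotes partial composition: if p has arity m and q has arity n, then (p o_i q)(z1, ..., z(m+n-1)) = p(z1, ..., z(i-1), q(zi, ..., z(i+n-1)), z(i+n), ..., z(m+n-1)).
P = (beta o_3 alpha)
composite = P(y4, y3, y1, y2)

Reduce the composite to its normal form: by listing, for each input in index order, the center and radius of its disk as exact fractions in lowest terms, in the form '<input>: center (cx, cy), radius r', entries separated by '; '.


y1: center (-13/48, 1/4), radius 1/144; y2: center (-1/4, 5/24), radius 1/144; y3: center (-1/4, -1/2), radius 1/10; y4: center (0, 0), radius 1/12

Follow each y-input down from beta: c' goes to c + r*c', radius to r*r'.
input y4: composing its 1 substitution step yields center (0, 0), radius 1/12
input y3: composing its 1 substitution step yields center (-1/4, -1/2), radius 1/10
input y1: composing its 2 substitution steps yields center (-13/48, 1/4), radius 1/144
input y2: composing its 2 substitution steps yields center (-1/4, 5/24), radius 1/144


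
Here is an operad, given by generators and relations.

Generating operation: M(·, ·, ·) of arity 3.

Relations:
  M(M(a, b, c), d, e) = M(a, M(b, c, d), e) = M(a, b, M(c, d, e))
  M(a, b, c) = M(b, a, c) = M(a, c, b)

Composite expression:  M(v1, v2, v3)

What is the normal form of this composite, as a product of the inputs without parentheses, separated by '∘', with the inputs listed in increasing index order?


Any arrangement under M is one operation, so sort the v-inputs.
M(v1, v2, v3) unparenthesizes to v1 ∘ v2 ∘ v3
reordering the factors by index: v1 ∘ v2 ∘ v3

v1 ∘ v2 ∘ v3


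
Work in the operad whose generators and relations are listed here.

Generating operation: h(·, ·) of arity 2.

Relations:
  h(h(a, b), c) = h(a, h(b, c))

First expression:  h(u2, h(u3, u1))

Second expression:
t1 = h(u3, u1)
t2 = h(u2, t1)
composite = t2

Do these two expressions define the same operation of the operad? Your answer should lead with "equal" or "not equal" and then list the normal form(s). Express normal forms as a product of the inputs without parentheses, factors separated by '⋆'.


The first composite normalizes to u2 ⋆ u3 ⋆ u1
The second composite normalizes to u2 ⋆ u3 ⋆ u1
Same normal form: equal.

equal; both compose to u2 ⋆ u3 ⋆ u1


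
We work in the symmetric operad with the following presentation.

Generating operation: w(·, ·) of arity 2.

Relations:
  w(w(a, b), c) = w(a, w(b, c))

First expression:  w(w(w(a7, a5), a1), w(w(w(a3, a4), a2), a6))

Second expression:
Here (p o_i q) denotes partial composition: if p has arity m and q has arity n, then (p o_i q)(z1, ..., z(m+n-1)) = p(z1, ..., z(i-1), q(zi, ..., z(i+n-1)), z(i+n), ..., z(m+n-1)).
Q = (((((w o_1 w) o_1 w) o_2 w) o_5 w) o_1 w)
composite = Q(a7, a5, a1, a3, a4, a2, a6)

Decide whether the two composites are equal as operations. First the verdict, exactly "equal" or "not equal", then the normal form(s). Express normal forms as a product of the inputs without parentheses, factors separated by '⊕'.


equal; both compose to a7 ⊕ a5 ⊕ a1 ⊕ a3 ⊕ a4 ⊕ a2 ⊕ a6

The first composite normalizes to a7 ⊕ a5 ⊕ a1 ⊕ a3 ⊕ a4 ⊕ a2 ⊕ a6
The second composite normalizes to a7 ⊕ a5 ⊕ a1 ⊕ a3 ⊕ a4 ⊕ a2 ⊕ a6
The forms coincide; equal.


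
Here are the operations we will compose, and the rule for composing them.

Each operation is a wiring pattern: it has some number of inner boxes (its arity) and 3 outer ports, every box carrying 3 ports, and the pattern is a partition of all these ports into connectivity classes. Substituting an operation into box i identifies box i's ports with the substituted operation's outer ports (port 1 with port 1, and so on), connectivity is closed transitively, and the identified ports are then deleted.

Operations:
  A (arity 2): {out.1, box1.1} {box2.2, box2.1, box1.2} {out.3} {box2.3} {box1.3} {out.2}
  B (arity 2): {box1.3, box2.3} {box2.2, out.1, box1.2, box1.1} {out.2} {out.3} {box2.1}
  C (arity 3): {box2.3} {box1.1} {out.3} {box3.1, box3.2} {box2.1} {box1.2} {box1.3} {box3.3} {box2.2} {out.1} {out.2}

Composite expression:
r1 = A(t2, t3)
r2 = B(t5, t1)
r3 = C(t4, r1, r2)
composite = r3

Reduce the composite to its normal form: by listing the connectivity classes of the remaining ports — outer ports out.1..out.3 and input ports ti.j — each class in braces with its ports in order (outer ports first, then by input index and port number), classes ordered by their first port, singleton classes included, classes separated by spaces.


After gluing at C, chains via deleted ports link the t-ports.
A over (t2, t3) gives {out.1, t2.1} {out.2} {out.3} {t2.2, t3.1, t3.2} {t2.3} {t3.3}, out.j being that stage's outer ports
B over (t5, t1) gives {out.1, t1.2, t5.1, t5.2} {out.2} {out.3} {t1.1} {t1.3, t5.3}, out.j being that stage's outer ports
C over (t4, t2, t3, t5, t1) gives {out.1} {out.2} {out.3} {t1.1} {t1.2, t5.1, t5.2} {t1.3, t5.3} {t2.1} {t2.2, t3.1, t3.2} {t2.3} {t3.3} {t4.1} {t4.2} {t4.3}, out.j being that stage's outer ports

{out.1} {out.2} {out.3} {t1.1} {t1.2, t5.1, t5.2} {t1.3, t5.3} {t2.1} {t2.2, t3.1, t3.2} {t2.3} {t3.3} {t4.1} {t4.2} {t4.3}


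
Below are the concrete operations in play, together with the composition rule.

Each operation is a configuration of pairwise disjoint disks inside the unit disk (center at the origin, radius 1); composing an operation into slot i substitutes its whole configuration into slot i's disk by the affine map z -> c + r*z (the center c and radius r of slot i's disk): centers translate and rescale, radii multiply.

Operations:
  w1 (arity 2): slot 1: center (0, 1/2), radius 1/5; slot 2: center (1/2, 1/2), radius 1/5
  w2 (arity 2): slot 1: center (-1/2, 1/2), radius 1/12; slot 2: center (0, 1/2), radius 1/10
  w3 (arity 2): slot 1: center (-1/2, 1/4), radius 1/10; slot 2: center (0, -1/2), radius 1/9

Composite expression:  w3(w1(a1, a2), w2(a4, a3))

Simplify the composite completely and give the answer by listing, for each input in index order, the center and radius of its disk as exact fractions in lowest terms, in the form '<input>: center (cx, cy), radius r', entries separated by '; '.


Each a-disk chains the slot maps above it in w3; radii multiply.
a1: after 2 affine steps, its disk has center (-1/2, 3/10), radius 1/50
a2: after 2 affine steps, its disk has center (-9/20, 3/10), radius 1/50
a4: after 2 affine steps, its disk has center (-1/18, -4/9), radius 1/108
a3: after 2 affine steps, its disk has center (0, -4/9), radius 1/90

a1: center (-1/2, 3/10), radius 1/50; a2: center (-9/20, 3/10), radius 1/50; a3: center (0, -4/9), radius 1/90; a4: center (-1/18, -4/9), radius 1/108


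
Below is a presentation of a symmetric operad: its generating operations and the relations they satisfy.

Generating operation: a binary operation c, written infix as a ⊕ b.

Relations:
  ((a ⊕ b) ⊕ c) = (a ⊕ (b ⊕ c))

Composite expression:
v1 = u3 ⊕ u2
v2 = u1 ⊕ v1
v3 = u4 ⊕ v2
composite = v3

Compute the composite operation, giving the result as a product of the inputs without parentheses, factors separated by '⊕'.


u4 ⊕ u1 ⊕ u3 ⊕ u2

Every regrouping of c is equal, so read the u-inputs in written order.
(u3 ⊕ u2) collapses to u3 ⊕ u2
(u1 ⊕ (u3 ⊕ u2)) collapses to u1 ⊕ u3 ⊕ u2
(u4 ⊕ (u1 ⊕ (u3 ⊕ u2))) collapses to u4 ⊕ u1 ⊕ u3 ⊕ u2


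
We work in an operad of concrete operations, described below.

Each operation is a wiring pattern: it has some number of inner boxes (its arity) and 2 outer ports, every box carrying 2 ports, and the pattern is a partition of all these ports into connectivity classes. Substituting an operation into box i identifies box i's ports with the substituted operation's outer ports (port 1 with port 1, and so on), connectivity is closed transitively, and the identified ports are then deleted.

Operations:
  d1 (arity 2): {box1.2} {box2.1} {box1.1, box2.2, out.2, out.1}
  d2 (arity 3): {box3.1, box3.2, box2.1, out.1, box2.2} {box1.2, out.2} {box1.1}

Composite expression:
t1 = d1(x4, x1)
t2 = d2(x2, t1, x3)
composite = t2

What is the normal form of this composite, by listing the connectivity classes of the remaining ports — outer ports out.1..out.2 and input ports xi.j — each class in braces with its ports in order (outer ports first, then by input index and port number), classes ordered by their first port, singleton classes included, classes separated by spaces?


Substituting into d2 glues patterns; closure does the rest.
d1 over (x4, x1) gives {out.1, out.2, x1.2, x4.1} {x1.1} {x4.2}, out.j being that stage's outer ports
d2 over (x2, x4, x1, x3) gives {out.1, x1.2, x3.1, x3.2, x4.1} {out.2, x2.2} {x1.1} {x2.1} {x4.2}, out.j being that stage's outer ports

{out.1, x1.2, x3.1, x3.2, x4.1} {out.2, x2.2} {x1.1} {x2.1} {x4.2}


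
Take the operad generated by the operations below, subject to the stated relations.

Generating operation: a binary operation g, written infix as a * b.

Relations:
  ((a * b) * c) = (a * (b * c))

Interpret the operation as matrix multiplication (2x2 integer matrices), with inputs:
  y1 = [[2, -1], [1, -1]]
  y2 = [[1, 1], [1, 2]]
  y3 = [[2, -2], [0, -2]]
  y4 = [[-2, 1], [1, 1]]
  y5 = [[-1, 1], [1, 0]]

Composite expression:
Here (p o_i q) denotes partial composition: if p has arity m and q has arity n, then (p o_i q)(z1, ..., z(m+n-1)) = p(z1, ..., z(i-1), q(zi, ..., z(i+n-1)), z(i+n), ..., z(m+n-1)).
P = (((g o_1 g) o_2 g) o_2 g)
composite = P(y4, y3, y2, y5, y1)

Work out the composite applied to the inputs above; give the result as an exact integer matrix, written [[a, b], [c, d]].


[[2, 0], [-10, 6]]

(y3 * y2) = [[0, -2], [-2, -4]]
((y3 * y2) * y5) = [[-2, 0], [-2, -2]]
(y4 * ((y3 * y2) * y5)) = [[2, -2], [-4, -2]]
((y4 * ((y3 * y2) * y5)) * y1) = [[2, 0], [-10, 6]]


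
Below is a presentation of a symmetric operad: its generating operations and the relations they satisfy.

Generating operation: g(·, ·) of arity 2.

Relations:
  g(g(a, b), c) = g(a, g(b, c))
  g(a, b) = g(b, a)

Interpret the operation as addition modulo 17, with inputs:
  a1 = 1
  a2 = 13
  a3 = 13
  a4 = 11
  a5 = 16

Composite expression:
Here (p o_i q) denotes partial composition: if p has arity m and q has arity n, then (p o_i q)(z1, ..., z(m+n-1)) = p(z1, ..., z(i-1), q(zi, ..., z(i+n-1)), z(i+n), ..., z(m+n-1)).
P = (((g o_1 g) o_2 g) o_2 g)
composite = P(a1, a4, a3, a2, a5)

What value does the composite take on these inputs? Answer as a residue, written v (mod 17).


g(a4, a3) = 7
g(g(a4, a3), a2) = 3
g(a1, g(g(a4, a3), a2)) = 4
g(g(a1, g(g(a4, a3), a2)), a5) = 3

3 (mod 17)


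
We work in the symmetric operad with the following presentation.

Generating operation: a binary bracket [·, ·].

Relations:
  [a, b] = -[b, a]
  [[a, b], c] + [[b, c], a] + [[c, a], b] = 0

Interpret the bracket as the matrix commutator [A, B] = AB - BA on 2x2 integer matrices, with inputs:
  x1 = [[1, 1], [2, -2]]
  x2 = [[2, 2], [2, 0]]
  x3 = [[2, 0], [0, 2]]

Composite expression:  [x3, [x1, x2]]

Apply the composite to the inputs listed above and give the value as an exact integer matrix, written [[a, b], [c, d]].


[[0, 0], [0, 0]]

[x1, x2] = [[-2, 4], [-2, 2]]
[x3, [x1, x2]] = [[0, 0], [0, 0]]


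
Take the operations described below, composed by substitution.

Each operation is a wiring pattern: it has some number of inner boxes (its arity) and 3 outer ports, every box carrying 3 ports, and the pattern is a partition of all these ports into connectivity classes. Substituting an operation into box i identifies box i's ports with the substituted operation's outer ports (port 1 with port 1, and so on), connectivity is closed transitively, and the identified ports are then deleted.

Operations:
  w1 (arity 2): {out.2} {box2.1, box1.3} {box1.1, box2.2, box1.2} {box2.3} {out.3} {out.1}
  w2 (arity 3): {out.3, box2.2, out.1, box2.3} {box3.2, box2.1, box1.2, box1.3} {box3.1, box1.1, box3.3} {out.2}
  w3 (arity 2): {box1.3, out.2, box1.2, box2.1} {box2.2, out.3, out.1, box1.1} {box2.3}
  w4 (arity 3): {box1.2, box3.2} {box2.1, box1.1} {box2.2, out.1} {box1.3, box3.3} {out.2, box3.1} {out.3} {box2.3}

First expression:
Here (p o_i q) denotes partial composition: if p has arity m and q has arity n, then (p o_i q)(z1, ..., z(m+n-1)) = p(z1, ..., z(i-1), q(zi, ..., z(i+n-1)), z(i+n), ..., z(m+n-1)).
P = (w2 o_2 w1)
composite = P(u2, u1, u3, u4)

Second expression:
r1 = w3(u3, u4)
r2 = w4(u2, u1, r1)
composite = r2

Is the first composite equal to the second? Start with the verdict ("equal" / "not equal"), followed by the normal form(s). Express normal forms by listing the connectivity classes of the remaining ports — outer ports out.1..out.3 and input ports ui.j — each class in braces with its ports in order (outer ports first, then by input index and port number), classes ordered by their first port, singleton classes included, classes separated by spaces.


not equal; the first gives {out.1, out.3} {out.2} {u1.1, u1.2, u3.2} {u1.3, u3.1} {u2.1, u4.1, u4.3} {u2.2, u2.3, u4.2} {u3.3} and the second {out.1, u1.2} {out.2, u2.3, u3.1, u4.2} {out.3} {u1.1, u2.1} {u1.3} {u2.2, u3.2, u3.3, u4.1} {u4.3}

The first expression, normalized: {out.1, out.3} {out.2} {u1.1, u1.2, u3.2} {u1.3, u3.1} {u2.1, u4.1, u4.3} {u2.2, u2.3, u4.2} {u3.3}
The second expression, normalized: {out.1, u1.2} {out.2, u2.3, u3.1, u4.2} {out.3} {u1.1, u2.1} {u1.3} {u2.2, u3.2, u3.3, u4.1} {u4.3}
No match — not equal.


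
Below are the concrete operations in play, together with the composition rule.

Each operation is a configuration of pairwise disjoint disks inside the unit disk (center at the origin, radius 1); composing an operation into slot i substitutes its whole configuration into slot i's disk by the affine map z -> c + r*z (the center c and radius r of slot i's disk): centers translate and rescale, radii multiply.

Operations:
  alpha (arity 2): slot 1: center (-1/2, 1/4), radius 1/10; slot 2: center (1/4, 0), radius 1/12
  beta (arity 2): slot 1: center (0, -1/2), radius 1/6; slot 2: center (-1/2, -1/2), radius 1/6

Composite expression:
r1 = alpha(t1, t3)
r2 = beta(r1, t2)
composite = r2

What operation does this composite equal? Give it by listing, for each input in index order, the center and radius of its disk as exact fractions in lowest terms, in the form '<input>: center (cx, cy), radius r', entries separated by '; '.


t1: center (-1/12, -11/24), radius 1/60; t2: center (-1/2, -1/2), radius 1/6; t3: center (1/24, -1/2), radius 1/72

Affine substitution under beta: radii multiply and t-centers shift.
t1: after 2 affine steps, its disk has center (-1/12, -11/24), radius 1/60
t3: after 2 affine steps, its disk has center (1/24, -1/2), radius 1/72
t2: after 1 affine step, its disk has center (-1/2, -1/2), radius 1/6


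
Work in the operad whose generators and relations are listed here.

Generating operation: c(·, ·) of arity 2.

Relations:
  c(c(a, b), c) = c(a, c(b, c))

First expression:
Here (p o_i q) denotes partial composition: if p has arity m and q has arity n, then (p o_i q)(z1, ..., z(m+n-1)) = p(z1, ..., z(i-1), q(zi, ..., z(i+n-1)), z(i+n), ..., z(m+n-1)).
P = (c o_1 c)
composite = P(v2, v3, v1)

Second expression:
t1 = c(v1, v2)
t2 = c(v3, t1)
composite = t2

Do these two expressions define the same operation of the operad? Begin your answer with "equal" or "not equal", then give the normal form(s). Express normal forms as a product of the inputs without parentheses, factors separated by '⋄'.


In normal form, the first expression is v2 ⋄ v3 ⋄ v1
In normal form, the second expression is v3 ⋄ v1 ⋄ v2
Distinct normal forms: not equal.

not equal: they reduce to v2 ⋄ v3 ⋄ v1 and v3 ⋄ v1 ⋄ v2


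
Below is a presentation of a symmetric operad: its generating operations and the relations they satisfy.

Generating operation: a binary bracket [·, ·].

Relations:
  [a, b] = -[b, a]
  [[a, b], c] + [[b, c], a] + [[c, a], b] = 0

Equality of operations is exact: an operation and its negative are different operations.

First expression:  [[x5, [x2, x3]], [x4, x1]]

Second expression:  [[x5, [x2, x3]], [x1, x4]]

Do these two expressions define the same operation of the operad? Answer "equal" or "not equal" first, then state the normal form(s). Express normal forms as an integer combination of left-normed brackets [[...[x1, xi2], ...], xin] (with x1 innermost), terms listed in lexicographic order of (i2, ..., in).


not equal; first: -[[[[x1, x4], x2], x3], x5] + [[[[x1, x4], x3], x2], x5] + [[[[x1, x4], x5], x2], x3] - [[[[x1, x4], x5], x3], x2]; second: [[[[x1, x4], x2], x3], x5] - [[[[x1, x4], x3], x2], x5] - [[[[x1, x4], x5], x2], x3] + [[[[x1, x4], x5], x3], x2]

In normal form, the first expression is -[[[[x1, x4], x2], x3], x5] + [[[[x1, x4], x3], x2], x5] + [[[[x1, x4], x5], x2], x3] - [[[[x1, x4], x5], x3], x2]
In normal form, the second expression is [[[[x1, x4], x2], x3], x5] - [[[[x1, x4], x3], x2], x5] - [[[[x1, x4], x5], x2], x3] + [[[[x1, x4], x5], x3], x2]
Distinct normal forms: not equal.


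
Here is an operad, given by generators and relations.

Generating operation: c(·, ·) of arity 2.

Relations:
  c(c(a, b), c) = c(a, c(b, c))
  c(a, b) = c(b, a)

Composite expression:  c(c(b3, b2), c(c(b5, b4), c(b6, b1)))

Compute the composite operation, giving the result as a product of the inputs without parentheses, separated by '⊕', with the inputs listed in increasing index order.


b1 ⊕ b2 ⊕ b3 ⊕ b4 ⊕ b5 ⊕ b6

Any arrangement under c is one operation, so sort the b-inputs.
c(b3, b2) spells out as b3 ⊕ b2
c(b5, b4) spells out as b5 ⊕ b4
c(b6, b1) spells out as b6 ⊕ b1
c(c(b5, b4), c(b6, b1)) spells out as b5 ⊕ b4 ⊕ b6 ⊕ b1
c(c(b3, b2), c(c(b5, b4), c(b6, b1))) spells out as b3 ⊕ b2 ⊕ b5 ⊕ b4 ⊕ b6 ⊕ b1
the factors in increasing index order: b1 ⊕ b2 ⊕ b3 ⊕ b4 ⊕ b5 ⊕ b6


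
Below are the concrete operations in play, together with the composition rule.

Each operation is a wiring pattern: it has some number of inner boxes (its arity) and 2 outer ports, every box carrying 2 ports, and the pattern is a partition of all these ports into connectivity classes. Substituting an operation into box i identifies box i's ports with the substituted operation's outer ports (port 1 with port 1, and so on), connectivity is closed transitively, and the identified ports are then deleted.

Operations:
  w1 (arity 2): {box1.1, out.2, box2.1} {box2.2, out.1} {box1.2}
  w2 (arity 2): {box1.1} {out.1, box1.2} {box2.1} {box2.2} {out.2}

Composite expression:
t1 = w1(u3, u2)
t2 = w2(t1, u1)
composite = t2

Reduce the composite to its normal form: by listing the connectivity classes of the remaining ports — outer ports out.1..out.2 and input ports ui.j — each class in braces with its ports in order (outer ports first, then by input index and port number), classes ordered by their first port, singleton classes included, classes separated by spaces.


After gluing at w2, chains via deleted ports link the u-ports.
w1 over (u3, u2) gives {out.1, u2.2} {out.2, u2.1, u3.1} {u3.2}, out.j being that stage's outer ports
w2 over (u3, u2, u1) gives {out.1, u2.1, u3.1} {out.2} {u1.1} {u1.2} {u2.2} {u3.2}, out.j being that stage's outer ports

{out.1, u2.1, u3.1} {out.2} {u1.1} {u1.2} {u2.2} {u3.2}


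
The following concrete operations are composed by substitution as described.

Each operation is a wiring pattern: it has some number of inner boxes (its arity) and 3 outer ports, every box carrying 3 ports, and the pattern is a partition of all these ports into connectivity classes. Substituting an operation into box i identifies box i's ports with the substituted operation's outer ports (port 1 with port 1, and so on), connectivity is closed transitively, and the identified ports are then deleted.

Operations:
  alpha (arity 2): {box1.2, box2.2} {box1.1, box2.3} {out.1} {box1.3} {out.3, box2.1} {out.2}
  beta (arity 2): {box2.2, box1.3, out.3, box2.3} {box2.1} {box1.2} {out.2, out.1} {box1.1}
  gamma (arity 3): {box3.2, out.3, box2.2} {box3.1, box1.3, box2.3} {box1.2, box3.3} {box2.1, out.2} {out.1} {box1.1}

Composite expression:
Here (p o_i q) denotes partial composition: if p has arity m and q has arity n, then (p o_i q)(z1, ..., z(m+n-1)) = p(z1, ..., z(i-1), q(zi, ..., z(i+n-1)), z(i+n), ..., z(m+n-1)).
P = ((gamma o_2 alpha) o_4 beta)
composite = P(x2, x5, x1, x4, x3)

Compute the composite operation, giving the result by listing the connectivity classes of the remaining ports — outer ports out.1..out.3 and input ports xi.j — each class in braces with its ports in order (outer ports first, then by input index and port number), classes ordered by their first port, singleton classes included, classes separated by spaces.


{out.1} {out.2} {out.3, x1.1, x2.3} {x1.2, x5.2} {x1.3, x5.1} {x2.1} {x2.2, x3.2, x3.3, x4.3} {x3.1} {x4.1} {x4.2} {x5.3}

Substituting into gamma glues patterns; closure does the rest.
after alpha, the pattern on (x5, x1) reads {out.1} {out.2} {out.3, x1.1} {x1.2, x5.2} {x1.3, x5.1} {x5.3} (out.j = its outer ports)
after beta, the pattern on (x4, x3) reads {out.1, out.2} {out.3, x3.2, x3.3, x4.3} {x3.1} {x4.1} {x4.2} (out.j = its outer ports)
after gamma, the pattern on (x2, x5, x1, x4, x3) reads {out.1} {out.2} {out.3, x1.1, x2.3} {x1.2, x5.2} {x1.3, x5.1} {x2.1} {x2.2, x3.2, x3.3, x4.3} {x3.1} {x4.1} {x4.2} {x5.3} (out.j = its outer ports)


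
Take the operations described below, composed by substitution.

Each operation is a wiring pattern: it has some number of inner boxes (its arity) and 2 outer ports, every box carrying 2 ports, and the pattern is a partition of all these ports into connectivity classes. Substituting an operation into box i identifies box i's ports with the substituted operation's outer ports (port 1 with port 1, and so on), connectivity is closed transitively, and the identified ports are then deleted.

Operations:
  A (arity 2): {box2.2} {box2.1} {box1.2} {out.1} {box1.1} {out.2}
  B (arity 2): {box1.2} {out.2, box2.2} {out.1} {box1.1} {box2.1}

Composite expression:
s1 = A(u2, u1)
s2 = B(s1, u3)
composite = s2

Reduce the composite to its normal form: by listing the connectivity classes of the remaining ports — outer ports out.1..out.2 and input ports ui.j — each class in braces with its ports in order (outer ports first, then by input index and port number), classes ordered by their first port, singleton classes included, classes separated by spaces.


{out.1} {out.2, u3.2} {u1.1} {u1.2} {u2.1} {u2.2} {u3.1}

After gluing at B, chains via deleted ports link the u-ports.
after A, the pattern on (u2, u1) reads {out.1} {out.2} {u1.1} {u1.2} {u2.1} {u2.2} (out.j = its outer ports)
after B, the pattern on (u2, u1, u3) reads {out.1} {out.2, u3.2} {u1.1} {u1.2} {u2.1} {u2.2} {u3.1} (out.j = its outer ports)


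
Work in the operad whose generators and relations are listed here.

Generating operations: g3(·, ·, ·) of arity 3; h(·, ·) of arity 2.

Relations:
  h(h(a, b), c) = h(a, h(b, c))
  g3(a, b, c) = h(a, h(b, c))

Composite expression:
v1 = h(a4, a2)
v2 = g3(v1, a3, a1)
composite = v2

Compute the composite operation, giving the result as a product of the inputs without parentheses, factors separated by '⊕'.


The g3-tree's shape is irrelevant; the a-reading-order decides.
h(a4, a2) unparenthesizes to a4 ⊕ a2
g3(h(a4, a2), a3, a1) unparenthesizes to a4 ⊕ a2 ⊕ a3 ⊕ a1

a4 ⊕ a2 ⊕ a3 ⊕ a1


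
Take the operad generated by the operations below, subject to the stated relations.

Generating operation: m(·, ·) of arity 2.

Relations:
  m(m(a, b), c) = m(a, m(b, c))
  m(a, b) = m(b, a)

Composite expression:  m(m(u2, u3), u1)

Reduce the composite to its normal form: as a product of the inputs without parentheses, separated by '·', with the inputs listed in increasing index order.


With m associative and commutative, the u-input set is all that matters.
m(u2, u3) flattens to u2 · u3
m(m(u2, u3), u1) flattens to u2 · u3 · u1
rearranged into index order: u1 · u2 · u3

u1 · u2 · u3


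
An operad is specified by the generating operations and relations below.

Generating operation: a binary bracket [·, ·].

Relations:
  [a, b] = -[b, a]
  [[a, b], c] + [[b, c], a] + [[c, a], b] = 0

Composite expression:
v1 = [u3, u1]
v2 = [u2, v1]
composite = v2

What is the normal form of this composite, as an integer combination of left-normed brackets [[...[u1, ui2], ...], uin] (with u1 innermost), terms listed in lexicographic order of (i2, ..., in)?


[[u1, u3], u2]

Antisymmetry and Jacobi reduce to u1-anchored left-normed brackets.
Composite bracket: [u2, [u3, u1]]
Applying ab - ba throughout gives 4 signed words (2^2 = 4).
Keep just the words that open with u1:
  u1u3u2 (sign +1) contributes +[[u1, u3], u2]


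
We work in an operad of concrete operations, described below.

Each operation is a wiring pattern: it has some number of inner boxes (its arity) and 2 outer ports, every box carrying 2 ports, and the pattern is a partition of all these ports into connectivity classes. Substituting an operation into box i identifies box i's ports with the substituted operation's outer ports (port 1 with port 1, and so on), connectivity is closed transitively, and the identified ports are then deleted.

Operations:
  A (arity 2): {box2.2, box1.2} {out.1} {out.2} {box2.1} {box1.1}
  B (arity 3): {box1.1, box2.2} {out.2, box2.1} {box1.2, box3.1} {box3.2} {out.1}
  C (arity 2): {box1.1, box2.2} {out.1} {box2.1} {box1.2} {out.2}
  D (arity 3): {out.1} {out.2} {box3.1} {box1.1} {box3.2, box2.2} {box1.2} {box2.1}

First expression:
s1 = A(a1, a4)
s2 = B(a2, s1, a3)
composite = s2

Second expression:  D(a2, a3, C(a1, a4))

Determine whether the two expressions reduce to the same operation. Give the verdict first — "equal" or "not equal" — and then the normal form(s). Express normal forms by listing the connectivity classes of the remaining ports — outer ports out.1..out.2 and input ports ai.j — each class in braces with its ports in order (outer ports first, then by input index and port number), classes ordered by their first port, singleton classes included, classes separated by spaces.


In normal form, the first expression is {out.1} {out.2} {a1.1} {a1.2, a4.2} {a2.1} {a2.2, a3.1} {a3.2} {a4.1}
In normal form, the second expression is {out.1} {out.2} {a1.1, a4.2} {a1.2} {a2.1} {a2.2} {a3.1} {a3.2} {a4.1}
Distinct normal forms: not equal.

not equal; the first gives {out.1} {out.2} {a1.1} {a1.2, a4.2} {a2.1} {a2.2, a3.1} {a3.2} {a4.1} and the second {out.1} {out.2} {a1.1, a4.2} {a1.2} {a2.1} {a2.2} {a3.1} {a3.2} {a4.1}


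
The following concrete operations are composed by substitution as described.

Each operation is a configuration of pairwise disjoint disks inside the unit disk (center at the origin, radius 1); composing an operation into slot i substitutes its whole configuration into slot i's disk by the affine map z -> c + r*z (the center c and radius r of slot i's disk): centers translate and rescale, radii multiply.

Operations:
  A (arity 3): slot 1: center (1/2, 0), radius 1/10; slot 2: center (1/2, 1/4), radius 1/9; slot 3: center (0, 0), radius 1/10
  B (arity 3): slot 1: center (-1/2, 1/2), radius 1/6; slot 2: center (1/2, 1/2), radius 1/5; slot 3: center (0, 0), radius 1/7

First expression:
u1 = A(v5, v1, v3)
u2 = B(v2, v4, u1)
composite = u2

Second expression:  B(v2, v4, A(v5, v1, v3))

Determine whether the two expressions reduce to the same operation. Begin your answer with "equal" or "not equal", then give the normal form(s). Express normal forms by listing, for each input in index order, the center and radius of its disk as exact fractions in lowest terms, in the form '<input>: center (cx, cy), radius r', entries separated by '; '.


The first expression reduces to v1: center (1/14, 1/28), radius 1/63; v2: center (-1/2, 1/2), radius 1/6; v3: center (0, 0), radius 1/70; v4: center (1/2, 1/2), radius 1/5; v5: center (1/14, 0), radius 1/70
The second expression reduces to v1: center (1/14, 1/28), radius 1/63; v2: center (-1/2, 1/2), radius 1/6; v3: center (0, 0), radius 1/70; v4: center (1/2, 1/2), radius 1/5; v5: center (1/14, 0), radius 1/70
Identical normal forms: equal.

equal; both compose to v1: center (1/14, 1/28), radius 1/63; v2: center (-1/2, 1/2), radius 1/6; v3: center (0, 0), radius 1/70; v4: center (1/2, 1/2), radius 1/5; v5: center (1/14, 0), radius 1/70


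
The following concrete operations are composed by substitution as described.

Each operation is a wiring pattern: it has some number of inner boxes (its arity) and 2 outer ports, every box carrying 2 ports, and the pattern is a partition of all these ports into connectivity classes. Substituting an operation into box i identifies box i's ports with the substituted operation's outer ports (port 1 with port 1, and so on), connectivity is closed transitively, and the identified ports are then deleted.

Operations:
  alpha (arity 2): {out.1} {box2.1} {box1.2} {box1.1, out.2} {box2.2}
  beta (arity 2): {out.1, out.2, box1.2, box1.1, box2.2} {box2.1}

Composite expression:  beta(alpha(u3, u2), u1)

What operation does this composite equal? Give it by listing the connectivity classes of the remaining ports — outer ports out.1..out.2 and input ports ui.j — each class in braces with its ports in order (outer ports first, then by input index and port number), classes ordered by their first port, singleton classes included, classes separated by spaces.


{out.1, out.2, u1.2, u3.1} {u1.1} {u2.1} {u2.2} {u3.2}

Connectivity passes through glued beta-boundaries; trace each wire chain.
composing alpha on (u3, u2), with out.j its own outer ports: {out.1} {out.2, u3.1} {u2.1} {u2.2} {u3.2}
composing beta on (u3, u2, u1), with out.j its own outer ports: {out.1, out.2, u1.2, u3.1} {u1.1} {u2.1} {u2.2} {u3.2}


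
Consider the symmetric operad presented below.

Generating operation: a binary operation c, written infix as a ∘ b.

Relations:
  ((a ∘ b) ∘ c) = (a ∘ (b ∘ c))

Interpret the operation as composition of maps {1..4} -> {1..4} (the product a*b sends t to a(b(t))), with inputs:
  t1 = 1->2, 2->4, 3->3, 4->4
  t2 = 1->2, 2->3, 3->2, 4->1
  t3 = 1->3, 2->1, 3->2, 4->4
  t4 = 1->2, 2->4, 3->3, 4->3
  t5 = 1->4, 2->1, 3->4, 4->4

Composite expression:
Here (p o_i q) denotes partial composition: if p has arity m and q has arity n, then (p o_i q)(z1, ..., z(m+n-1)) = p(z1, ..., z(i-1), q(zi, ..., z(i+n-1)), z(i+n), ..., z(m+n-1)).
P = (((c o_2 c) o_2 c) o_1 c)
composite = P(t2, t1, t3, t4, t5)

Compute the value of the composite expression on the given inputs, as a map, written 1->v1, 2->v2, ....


1->1, 2->3, 3->1, 4->1


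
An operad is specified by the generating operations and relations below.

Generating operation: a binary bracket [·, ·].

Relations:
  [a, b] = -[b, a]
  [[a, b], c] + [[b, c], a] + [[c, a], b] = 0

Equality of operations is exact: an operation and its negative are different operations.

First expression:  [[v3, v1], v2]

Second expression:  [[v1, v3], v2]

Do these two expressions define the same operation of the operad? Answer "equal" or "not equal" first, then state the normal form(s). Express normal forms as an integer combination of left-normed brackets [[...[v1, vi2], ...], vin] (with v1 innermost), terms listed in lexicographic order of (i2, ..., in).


not equal; the first gives -[[v1, v3], v2] and the second [[v1, v3], v2]

In normal form, the first expression is -[[v1, v3], v2]
In normal form, the second expression is [[v1, v3], v2]
No match — not equal.


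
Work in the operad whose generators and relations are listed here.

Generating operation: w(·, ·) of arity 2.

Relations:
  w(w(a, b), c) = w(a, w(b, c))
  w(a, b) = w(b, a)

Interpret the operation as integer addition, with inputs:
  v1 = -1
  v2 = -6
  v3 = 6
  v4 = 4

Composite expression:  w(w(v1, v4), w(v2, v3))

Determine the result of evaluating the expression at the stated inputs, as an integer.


3


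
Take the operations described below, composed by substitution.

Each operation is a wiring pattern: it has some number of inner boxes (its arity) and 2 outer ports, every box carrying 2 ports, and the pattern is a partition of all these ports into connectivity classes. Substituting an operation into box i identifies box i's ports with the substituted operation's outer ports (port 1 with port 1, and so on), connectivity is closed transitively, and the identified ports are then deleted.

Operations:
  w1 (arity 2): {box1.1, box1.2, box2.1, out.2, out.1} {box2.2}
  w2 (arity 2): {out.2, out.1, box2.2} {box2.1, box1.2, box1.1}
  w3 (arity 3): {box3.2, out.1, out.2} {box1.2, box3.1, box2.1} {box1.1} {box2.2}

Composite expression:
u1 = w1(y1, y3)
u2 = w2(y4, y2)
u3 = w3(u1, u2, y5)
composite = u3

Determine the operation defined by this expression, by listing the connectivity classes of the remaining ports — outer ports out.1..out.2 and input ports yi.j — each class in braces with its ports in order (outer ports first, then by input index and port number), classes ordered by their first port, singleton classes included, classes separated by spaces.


Connectivity passes through glued w3-boundaries; trace each wire chain.
stage w1: inputs (y1, y3), connectivity {out.1, out.2, y1.1, y1.2, y3.1} {y3.2}, out.j its boundary
stage w2: inputs (y4, y2), connectivity {out.1, out.2, y2.2} {y2.1, y4.1, y4.2}, out.j its boundary
stage w3: inputs (y1, y3, y4, y2, y5), connectivity {out.1, out.2, y5.2} {y1.1, y1.2, y2.2, y3.1, y5.1} {y2.1, y4.1, y4.2} {y3.2}, out.j its boundary

{out.1, out.2, y5.2} {y1.1, y1.2, y2.2, y3.1, y5.1} {y2.1, y4.1, y4.2} {y3.2}
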